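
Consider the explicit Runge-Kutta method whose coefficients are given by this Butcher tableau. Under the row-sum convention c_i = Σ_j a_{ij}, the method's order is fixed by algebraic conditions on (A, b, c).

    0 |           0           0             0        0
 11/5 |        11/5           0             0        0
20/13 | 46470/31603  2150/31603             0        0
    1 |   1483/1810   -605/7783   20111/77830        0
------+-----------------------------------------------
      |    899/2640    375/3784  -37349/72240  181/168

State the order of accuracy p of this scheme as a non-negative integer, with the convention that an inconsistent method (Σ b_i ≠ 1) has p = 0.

b = (899/2640, 375/3784, -37349/72240, 181/168)
c = (0, 11/5, 20/13, 1)
Ac = (0, 0, 430/2873, 41/181)
Σ b_i: 899/2640·1 + 375/3784·1 + (-37349/72240)·1 + 181/168·1 = 1 ✓
b·c: 375/3784·11/5 + (-37349/72240)·20/13 + 181/168·1 = 1/2 ✓
b·c²: 375/3784·121/25 + (-37349/72240)·400/169 + 181/168·1 = 1/3 ✓
b·Ac: (-37349/72240)·430/2873 + 181/168·41/181 = 1/6 ✓
b·c³: 375/3784·1331/125 + (-37349/72240)·8000/2197 + 181/168·1 = 1/4 ✓
b·(c∘Ac): (-37349/72240)·8600/37349 + 181/168·41/181 = 1/8 ✓
b·Ac²: (-37349/72240)·946/2873 + 181/168·213/905 = 1/12 ✓
b·A²c: 181/168·7/181 = 1/24 ✓; 4 stages ⇒ order 4.

4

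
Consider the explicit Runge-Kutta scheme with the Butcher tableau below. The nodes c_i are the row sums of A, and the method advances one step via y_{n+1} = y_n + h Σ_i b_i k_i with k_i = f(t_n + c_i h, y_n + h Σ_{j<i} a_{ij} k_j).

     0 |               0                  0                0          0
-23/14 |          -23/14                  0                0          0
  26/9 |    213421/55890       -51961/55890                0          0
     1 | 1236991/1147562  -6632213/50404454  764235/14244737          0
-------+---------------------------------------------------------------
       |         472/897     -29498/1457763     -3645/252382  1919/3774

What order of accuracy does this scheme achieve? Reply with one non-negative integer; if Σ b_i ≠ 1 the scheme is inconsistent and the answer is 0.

4

b = (472/897, -29498/1457763, -3645/252382, 1919/3774)
c = (0, -23/14, 26/9, 1)
Ac = (0, 0, 7423/4860, 2849/7676)
Σ b_i: 472/897·1 + (-29498/1457763)·1 + (-3645/252382)·1 + 1919/3774·1 = 1 ✓
b·c: (-29498/1457763)·(-23/14) + (-3645/252382)·26/9 + 1919/3774·1 = 1/2 ✓
b·c²: (-29498/1457763)·529/196 + (-3645/252382)·676/81 + 1919/3774·1 = 1/3 ✓
b·Ac: (-3645/252382)·7423/4860 + 1919/3774·2849/7676 = 1/6 ✓
b·c³: (-29498/1457763)·(-12167/2744) + (-3645/252382)·17576/729 + 1919/3774·1 = 1/4 ✓
b·(c∘Ac): (-3645/252382)·96499/21870 + 1919/3774·2849/7676 = 1/8 ✓
b·Ac²: (-3645/252382)·(-170729/68040) + 1919/3774·9953/107464 = 1/12 ✓
b·A²c: 1919/3774·629/7676 = 1/24 ✓; 4 stages ⇒ order 4.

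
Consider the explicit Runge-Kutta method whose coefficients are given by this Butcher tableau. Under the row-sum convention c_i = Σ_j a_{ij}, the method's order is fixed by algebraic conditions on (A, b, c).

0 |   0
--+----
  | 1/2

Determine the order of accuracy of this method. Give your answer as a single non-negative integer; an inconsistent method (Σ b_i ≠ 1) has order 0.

0

b = (1/2)
c = (0)
Σ b_i: 1/2·1 = 1/2 ≠ 1 ⇒ order 0.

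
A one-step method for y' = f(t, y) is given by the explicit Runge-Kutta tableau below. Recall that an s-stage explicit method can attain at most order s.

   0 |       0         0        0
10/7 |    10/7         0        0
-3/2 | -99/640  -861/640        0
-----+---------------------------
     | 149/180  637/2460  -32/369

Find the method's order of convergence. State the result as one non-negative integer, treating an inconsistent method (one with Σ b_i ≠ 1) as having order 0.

3

b = (149/180, 637/2460, -32/369)
c = (0, 10/7, -3/2)
Ac = (0, 0, -123/64)
Σ b_i: 149/180·1 + 637/2460·1 + (-32/369)·1 = 1 ✓
b·c: 637/2460·10/7 + (-32/369)·(-3/2) = 1/2 ✓
b·c²: 637/2460·100/49 + (-32/369)·9/4 = 1/3 ✓
b·Ac: (-32/369)·(-123/64) = 1/6 ✓; 3 stages ⇒ order 3.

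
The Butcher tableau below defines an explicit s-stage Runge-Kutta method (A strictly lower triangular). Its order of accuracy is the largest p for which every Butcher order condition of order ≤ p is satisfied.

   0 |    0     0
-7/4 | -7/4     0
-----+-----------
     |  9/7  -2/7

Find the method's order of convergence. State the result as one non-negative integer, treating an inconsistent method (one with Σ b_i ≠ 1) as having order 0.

b = (9/7, -2/7)
c = (0, -7/4)
Σ b_i: 9/7·1 + (-2/7)·1 = 1 ✓
b·c: (-2/7)·(-7/4) = 1/2 ✓; 2 stages ⇒ order 2.

2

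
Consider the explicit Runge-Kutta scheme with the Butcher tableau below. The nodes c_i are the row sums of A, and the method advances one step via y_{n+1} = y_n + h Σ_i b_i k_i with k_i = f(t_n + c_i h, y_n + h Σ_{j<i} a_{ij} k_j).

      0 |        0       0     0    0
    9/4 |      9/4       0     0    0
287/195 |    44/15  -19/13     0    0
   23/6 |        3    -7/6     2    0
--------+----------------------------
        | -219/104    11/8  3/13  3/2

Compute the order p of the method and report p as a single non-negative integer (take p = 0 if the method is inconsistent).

b = (-219/104, 11/8, 3/13, 3/2)
c = (0, 9/4, 287/195, 23/6)
Ac = (0, 0, -171/52, 497/1560)
Σ b_i: (-219/104)·1 + 11/8·1 + 3/13·1 + 3/2·1 = 1 ✓
b·c: 11/8·9/4 + 3/13·287/195 + 3/2·23/6 = 248319/27040 ≠ 1/2 ⇒ order 1.

1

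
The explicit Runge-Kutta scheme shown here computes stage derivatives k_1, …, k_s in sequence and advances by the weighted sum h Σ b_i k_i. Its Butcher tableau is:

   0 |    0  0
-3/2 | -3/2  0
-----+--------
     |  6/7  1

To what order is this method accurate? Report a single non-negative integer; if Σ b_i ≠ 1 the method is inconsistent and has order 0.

b = (6/7, 1)
c = (0, -3/2)
Σ b_i: 6/7·1 + 1·1 = 13/7 ≠ 1 ⇒ order 0.

0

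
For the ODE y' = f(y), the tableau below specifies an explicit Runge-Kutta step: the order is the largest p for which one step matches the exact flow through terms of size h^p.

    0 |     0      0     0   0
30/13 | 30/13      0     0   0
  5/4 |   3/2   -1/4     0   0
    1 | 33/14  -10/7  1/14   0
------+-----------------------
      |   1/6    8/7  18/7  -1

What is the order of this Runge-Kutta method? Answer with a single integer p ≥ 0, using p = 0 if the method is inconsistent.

b = (1/6, 8/7, 18/7, -1)
c = (0, 30/13, 5/4, 1)
Ac = (0, 0, -15/26, -2335/728)
Σ b_i: 1/6·1 + 8/7·1 + 18/7·1 + (-1)·1 = 121/42 ≠ 1 ⇒ order 0.

0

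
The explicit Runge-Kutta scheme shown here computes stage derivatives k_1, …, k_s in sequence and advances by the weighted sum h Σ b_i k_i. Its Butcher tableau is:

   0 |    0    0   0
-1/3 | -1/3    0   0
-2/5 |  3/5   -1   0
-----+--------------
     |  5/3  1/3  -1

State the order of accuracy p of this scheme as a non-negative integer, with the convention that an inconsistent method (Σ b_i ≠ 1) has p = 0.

1

b = (5/3, 1/3, -1)
c = (0, -1/3, -2/5)
Ac = (0, 0, 1/3)
Σ b_i: 5/3·1 + 1/3·1 + (-1)·1 = 1 ✓
b·c: 1/3·(-1/3) + (-1)·(-2/5) = 13/45 ≠ 1/2 ⇒ order 1.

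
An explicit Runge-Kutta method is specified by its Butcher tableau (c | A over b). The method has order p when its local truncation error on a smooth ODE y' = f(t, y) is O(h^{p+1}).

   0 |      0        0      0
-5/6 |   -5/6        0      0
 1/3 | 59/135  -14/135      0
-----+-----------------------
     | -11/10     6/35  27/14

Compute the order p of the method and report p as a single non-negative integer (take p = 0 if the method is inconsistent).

b = (-11/10, 6/35, 27/14)
c = (0, -5/6, 1/3)
Ac = (0, 0, 7/81)
Σ b_i: (-11/10)·1 + 6/35·1 + 27/14·1 = 1 ✓
b·c: 6/35·(-5/6) + 27/14·1/3 = 1/2 ✓
b·c²: 6/35·25/36 + 27/14·1/9 = 1/3 ✓
b·Ac: 27/14·7/81 = 1/6 ✓; 3 stages ⇒ order 3.

3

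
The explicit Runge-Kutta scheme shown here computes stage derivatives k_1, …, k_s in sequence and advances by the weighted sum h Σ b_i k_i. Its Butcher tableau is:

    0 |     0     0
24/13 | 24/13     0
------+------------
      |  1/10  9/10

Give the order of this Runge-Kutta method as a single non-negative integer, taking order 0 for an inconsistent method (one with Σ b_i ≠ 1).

b = (1/10, 9/10)
c = (0, 24/13)
Σ b_i: 1/10·1 + 9/10·1 = 1 ✓
b·c: 9/10·24/13 = 108/65 ≠ 1/2 ⇒ order 1.

1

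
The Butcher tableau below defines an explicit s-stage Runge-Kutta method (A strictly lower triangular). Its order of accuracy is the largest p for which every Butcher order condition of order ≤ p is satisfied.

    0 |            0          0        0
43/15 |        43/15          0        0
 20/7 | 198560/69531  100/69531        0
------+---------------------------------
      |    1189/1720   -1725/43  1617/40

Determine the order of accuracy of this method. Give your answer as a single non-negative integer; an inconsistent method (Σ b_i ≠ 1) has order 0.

b = (1189/1720, -1725/43, 1617/40)
c = (0, 43/15, 20/7)
Ac = (0, 0, 20/4851)
Σ b_i: 1189/1720·1 + (-1725/43)·1 + 1617/40·1 = 1 ✓
b·c: (-1725/43)·43/15 + 1617/40·20/7 = 1/2 ✓
b·c²: (-1725/43)·1849/225 + 1617/40·400/49 = 1/3 ✓
b·Ac: 1617/40·20/4851 = 1/6 ✓; 3 stages ⇒ order 3.

3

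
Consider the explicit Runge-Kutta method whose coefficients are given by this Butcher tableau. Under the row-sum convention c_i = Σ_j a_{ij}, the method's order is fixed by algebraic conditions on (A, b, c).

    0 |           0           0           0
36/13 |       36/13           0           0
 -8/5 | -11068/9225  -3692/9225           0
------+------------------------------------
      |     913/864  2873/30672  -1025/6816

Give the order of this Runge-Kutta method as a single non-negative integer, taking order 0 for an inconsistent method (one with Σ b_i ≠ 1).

b = (913/864, 2873/30672, -1025/6816)
c = (0, 36/13, -8/5)
Ac = (0, 0, -1136/1025)
Σ b_i: 913/864·1 + 2873/30672·1 + (-1025/6816)·1 = 1 ✓
b·c: 2873/30672·36/13 + (-1025/6816)·(-8/5) = 1/2 ✓
b·c²: 2873/30672·1296/169 + (-1025/6816)·64/25 = 1/3 ✓
b·Ac: (-1025/6816)·(-1136/1025) = 1/6 ✓; 3 stages ⇒ order 3.

3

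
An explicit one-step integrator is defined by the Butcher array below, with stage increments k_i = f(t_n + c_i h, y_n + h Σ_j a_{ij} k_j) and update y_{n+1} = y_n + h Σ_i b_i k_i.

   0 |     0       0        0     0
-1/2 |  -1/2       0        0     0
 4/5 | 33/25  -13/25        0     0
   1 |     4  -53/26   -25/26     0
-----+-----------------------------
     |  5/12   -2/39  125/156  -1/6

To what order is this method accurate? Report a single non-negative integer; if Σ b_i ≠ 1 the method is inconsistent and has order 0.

b = (5/12, -2/39, 125/156, -1/6)
c = (0, -1/2, 4/5, 1)
Ac = (0, 0, 13/50, 1/4)
Σ b_i: 5/12·1 + (-2/39)·1 + 125/156·1 + (-1/6)·1 = 1 ✓
b·c: (-2/39)·(-1/2) + 125/156·4/5 + (-1/6)·1 = 1/2 ✓
b·c²: (-2/39)·1/4 + 125/156·16/25 + (-1/6)·1 = 1/3 ✓
b·Ac: 125/156·13/50 + (-1/6)·1/4 = 1/6 ✓
b·c³: (-2/39)·(-1/8) + 125/156·64/125 + (-1/6)·1 = 1/4 ✓
b·(c∘Ac): 125/156·26/125 + (-1/6)·1/4 = 1/8 ✓
b·Ac²: 125/156·(-13/100) + (-1/6)·(-9/8) = 1/12 ✓
b·A²c: (-1/6)·(-1/4) = 1/24 ✓; 4 stages ⇒ order 4.

4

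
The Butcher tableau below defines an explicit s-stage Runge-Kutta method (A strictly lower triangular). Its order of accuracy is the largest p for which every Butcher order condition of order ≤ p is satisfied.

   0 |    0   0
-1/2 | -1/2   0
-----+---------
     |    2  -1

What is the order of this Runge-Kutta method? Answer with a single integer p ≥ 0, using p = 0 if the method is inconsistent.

2

b = (2, -1)
c = (0, -1/2)
Σ b_i: 2·1 + (-1)·1 = 1 ✓
b·c: (-1)·(-1/2) = 1/2 ✓; 2 stages ⇒ order 2.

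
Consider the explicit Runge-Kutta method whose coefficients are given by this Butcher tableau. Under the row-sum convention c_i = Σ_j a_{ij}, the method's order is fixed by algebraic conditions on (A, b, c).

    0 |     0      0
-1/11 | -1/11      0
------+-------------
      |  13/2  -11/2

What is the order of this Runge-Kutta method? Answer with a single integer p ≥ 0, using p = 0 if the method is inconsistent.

2

b = (13/2, -11/2)
c = (0, -1/11)
Σ b_i: 13/2·1 + (-11/2)·1 = 1 ✓
b·c: (-11/2)·(-1/11) = 1/2 ✓; 2 stages ⇒ order 2.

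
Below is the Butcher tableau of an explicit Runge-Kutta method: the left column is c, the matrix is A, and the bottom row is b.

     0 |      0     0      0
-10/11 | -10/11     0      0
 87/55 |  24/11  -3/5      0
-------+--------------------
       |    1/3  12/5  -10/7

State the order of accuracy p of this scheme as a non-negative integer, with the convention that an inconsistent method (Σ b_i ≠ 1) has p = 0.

b = (1/3, 12/5, -10/7)
c = (0, -10/11, 87/55)
Ac = (0, 0, 6/11)
Σ b_i: 1/3·1 + 12/5·1 + (-10/7)·1 = 137/105 ≠ 1 ⇒ order 0.

0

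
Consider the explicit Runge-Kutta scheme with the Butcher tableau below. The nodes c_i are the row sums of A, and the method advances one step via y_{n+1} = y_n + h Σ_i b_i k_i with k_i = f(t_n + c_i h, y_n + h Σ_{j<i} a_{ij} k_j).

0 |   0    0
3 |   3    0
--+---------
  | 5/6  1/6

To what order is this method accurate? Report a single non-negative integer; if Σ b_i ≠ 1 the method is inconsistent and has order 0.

b = (5/6, 1/6)
c = (0, 3)
Σ b_i: 5/6·1 + 1/6·1 = 1 ✓
b·c: 1/6·3 = 1/2 ✓; 2 stages ⇒ order 2.

2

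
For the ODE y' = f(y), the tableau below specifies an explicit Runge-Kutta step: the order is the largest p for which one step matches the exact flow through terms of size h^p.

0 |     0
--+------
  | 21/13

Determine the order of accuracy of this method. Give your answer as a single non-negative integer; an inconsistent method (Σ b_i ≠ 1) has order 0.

b = (21/13)
c = (0)
Σ b_i: 21/13·1 = 21/13 ≠ 1 ⇒ order 0.

0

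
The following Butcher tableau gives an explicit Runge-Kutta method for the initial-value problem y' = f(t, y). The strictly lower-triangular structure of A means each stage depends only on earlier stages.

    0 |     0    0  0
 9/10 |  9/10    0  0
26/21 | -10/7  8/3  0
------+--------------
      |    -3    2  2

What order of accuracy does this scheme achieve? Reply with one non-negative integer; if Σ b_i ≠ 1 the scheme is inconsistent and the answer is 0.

b = (-3, 2, 2)
c = (0, 9/10, 26/21)
Ac = (0, 0, 12/5)
Σ b_i: (-3)·1 + 2·1 + 2·1 = 1 ✓
b·c: 2·9/10 + 2·26/21 = 449/105 ≠ 1/2 ⇒ order 1.

1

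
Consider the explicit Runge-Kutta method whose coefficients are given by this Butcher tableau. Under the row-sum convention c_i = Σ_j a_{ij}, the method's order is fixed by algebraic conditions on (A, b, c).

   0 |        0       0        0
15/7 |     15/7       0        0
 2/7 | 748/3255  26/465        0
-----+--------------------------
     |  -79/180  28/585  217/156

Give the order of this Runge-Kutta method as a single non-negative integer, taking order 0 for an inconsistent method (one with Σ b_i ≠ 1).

3

b = (-79/180, 28/585, 217/156)
c = (0, 15/7, 2/7)
Ac = (0, 0, 26/217)
Σ b_i: (-79/180)·1 + 28/585·1 + 217/156·1 = 1 ✓
b·c: 28/585·15/7 + 217/156·2/7 = 1/2 ✓
b·c²: 28/585·225/49 + 217/156·4/49 = 1/3 ✓
b·Ac: 217/156·26/217 = 1/6 ✓; 3 stages ⇒ order 3.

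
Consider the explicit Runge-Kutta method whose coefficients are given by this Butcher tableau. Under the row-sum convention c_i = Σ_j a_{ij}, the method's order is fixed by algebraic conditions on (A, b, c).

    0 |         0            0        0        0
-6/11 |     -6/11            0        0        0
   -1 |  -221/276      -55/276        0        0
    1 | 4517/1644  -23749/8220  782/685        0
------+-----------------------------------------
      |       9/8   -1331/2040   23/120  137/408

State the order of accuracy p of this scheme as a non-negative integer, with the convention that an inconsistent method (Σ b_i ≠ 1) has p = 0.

4

b = (9/8, -1331/2040, 23/120, 137/408)
c = (0, -6/11, -1, 1)
Ac = (0, 0, 5/46, 119/274)
Σ b_i: 9/8·1 + (-1331/2040)·1 + 23/120·1 + 137/408·1 = 1 ✓
b·c: (-1331/2040)·(-6/11) + 23/120·(-1) + 137/408·1 = 1/2 ✓
b·c²: (-1331/2040)·36/121 + 23/120·1 + 137/408·1 = 1/3 ✓
b·Ac: 23/120·5/46 + 137/408·119/274 = 1/6 ✓
b·c³: (-1331/2040)·(-216/1331) + 23/120·(-1) + 137/408·1 = 1/4 ✓
b·(c∘Ac): 23/120·(-5/46) + 137/408·119/274 = 1/8 ✓
b·Ac²: 23/120·(-15/253) + 137/408·425/1507 = 1/12 ✓
b·A²c: 137/408·17/137 = 1/24 ✓; 4 stages ⇒ order 4.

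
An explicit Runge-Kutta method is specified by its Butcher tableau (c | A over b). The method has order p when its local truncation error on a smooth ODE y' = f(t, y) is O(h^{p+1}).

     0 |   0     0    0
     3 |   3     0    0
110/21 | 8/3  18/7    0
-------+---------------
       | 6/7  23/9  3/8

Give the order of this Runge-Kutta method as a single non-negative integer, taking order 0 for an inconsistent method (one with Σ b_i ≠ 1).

b = (6/7, 23/9, 3/8)
c = (0, 3, 110/21)
Ac = (0, 0, 54/7)
Σ b_i: 6/7·1 + 23/9·1 + 3/8·1 = 1909/504 ≠ 1 ⇒ order 0.

0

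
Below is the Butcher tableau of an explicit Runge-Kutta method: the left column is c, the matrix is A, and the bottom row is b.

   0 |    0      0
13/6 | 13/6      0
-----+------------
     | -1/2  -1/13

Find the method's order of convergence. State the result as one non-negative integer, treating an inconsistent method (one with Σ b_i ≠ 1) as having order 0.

b = (-1/2, -1/13)
c = (0, 13/6)
Σ b_i: (-1/2)·1 + (-1/13)·1 = -15/26 ≠ 1 ⇒ order 0.

0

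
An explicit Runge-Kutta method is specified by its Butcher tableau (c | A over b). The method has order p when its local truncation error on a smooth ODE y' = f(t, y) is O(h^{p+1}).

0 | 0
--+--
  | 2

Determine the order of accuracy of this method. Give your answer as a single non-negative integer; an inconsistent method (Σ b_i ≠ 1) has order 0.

b = (2)
c = (0)
Σ b_i: 2·1 = 2 ≠ 1 ⇒ order 0.

0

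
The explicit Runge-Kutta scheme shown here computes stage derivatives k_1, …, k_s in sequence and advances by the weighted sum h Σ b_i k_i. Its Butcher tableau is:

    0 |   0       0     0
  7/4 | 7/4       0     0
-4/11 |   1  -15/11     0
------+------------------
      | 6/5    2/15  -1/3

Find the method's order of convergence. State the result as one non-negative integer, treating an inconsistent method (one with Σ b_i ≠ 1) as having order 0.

1

b = (6/5, 2/15, -1/3)
c = (0, 7/4, -4/11)
Ac = (0, 0, -105/44)
Σ b_i: 6/5·1 + 2/15·1 + (-1/3)·1 = 1 ✓
b·c: 2/15·7/4 + (-1/3)·(-4/11) = 39/110 ≠ 1/2 ⇒ order 1.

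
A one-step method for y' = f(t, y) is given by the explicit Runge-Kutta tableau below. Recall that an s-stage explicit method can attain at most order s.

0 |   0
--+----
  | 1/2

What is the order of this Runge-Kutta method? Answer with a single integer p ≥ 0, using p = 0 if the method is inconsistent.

0

b = (1/2)
c = (0)
Σ b_i: 1/2·1 = 1/2 ≠ 1 ⇒ order 0.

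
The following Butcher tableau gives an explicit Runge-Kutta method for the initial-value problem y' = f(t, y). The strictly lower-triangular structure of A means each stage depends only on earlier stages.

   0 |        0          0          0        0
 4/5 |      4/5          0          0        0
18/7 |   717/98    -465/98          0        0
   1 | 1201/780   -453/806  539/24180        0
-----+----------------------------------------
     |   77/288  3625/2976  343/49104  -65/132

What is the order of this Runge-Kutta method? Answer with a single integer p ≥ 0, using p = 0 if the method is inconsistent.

4

b = (77/288, 3625/2976, 343/49104, -65/132)
c = (0, 4/5, 18/7, 1)
Ac = (0, 0, -186/49, -51/130)
Σ b_i: 77/288·1 + 3625/2976·1 + 343/49104·1 + (-65/132)·1 = 1 ✓
b·c: 3625/2976·4/5 + 343/49104·18/7 + (-65/132)·1 = 1/2 ✓
b·c²: 3625/2976·16/25 + 343/49104·324/49 + (-65/132)·1 = 1/3 ✓
b·Ac: 343/49104·(-186/49) + (-65/132)·(-51/130) = 1/6 ✓
b·c³: 3625/2976·64/125 + 343/49104·5832/343 + (-65/132)·1 = 1/4 ✓
b·(c∘Ac): 343/49104·(-3348/343) + (-65/132)·(-51/130) = 1/8 ✓
b·Ac²: 343/49104·(-744/245) + (-65/132)·(-69/325) = 1/12 ✓
b·A²c: (-65/132)·(-11/130) = 1/24 ✓; 4 stages ⇒ order 4.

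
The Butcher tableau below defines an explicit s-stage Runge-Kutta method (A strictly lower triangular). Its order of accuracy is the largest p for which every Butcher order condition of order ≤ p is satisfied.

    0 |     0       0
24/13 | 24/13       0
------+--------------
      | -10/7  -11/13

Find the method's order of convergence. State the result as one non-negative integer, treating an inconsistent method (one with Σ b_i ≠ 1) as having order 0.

0

b = (-10/7, -11/13)
c = (0, 24/13)
Σ b_i: (-10/7)·1 + (-11/13)·1 = -207/91 ≠ 1 ⇒ order 0.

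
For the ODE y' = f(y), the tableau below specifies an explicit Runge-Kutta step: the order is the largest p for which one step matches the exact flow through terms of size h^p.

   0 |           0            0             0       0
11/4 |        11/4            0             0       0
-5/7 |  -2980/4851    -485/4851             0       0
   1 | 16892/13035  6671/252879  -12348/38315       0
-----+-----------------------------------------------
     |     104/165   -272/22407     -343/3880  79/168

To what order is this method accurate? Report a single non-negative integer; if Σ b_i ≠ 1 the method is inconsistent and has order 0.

b = (104/165, -272/22407, -343/3880, 79/168)
c = (0, 11/4, -5/7, 1)
Ac = (0, 0, -485/1764, 287/948)
Σ b_i: 104/165·1 + (-272/22407)·1 + (-343/3880)·1 + 79/168·1 = 1 ✓
b·c: (-272/22407)·11/4 + (-343/3880)·(-5/7) + 79/168·1 = 1/2 ✓
b·c²: (-272/22407)·121/16 + (-343/3880)·25/49 + 79/168·1 = 1/3 ✓
b·Ac: (-343/3880)·(-485/1764) + 79/168·287/948 = 1/6 ✓
b·c³: (-272/22407)·1331/64 + (-343/3880)·(-125/343) + 79/168·1 = 1/4 ✓
b·(c∘Ac): (-343/3880)·2425/12348 + 79/168·287/948 = 1/8 ✓
b·Ac²: (-343/3880)·(-5335/7056) + 79/168·133/3792 = 1/12 ✓
b·A²c: 79/168·7/79 = 1/24 ✓; 4 stages ⇒ order 4.

4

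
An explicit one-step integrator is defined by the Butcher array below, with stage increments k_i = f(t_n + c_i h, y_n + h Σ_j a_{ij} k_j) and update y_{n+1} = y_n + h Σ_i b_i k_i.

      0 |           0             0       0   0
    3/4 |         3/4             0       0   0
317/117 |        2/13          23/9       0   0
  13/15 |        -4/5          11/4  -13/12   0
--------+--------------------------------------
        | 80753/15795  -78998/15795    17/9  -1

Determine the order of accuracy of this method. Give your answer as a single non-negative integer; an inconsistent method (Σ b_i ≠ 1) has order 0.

2

b = (80753/15795, -78998/15795, 17/9, -1)
c = (0, 3/4, 317/117, 13/15)
Ac = (0, 0, 23/12, -377/432)
Σ b_i: 80753/15795·1 + (-78998/15795)·1 + 17/9·1 + (-1)·1 = 1 ✓
b·c: (-78998/15795)·3/4 + 17/9·317/117 + (-1)·13/15 = 1/2 ✓
b·c²: (-78998/15795)·9/16 + 17/9·100489/13689 + (-1)·169/225 = 253834327/24640200 ≠ 1/3 ⇒ order 2.
b·Ac: 17/9·23/12 + (-1)·(-377/432) = 647/144 ≠ 1/6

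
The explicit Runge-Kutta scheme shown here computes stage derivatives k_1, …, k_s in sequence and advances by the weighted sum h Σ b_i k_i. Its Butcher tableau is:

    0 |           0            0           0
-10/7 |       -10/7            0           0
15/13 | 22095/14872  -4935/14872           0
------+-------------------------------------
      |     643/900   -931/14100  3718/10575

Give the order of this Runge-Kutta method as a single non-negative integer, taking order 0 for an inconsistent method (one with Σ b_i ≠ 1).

b = (643/900, -931/14100, 3718/10575)
c = (0, -10/7, 15/13)
Ac = (0, 0, 3525/7436)
Σ b_i: 643/900·1 + (-931/14100)·1 + 3718/10575·1 = 1 ✓
b·c: (-931/14100)·(-10/7) + 3718/10575·15/13 = 1/2 ✓
b·c²: (-931/14100)·100/49 + 3718/10575·225/169 = 1/3 ✓
b·Ac: 3718/10575·3525/7436 = 1/6 ✓; 3 stages ⇒ order 3.

3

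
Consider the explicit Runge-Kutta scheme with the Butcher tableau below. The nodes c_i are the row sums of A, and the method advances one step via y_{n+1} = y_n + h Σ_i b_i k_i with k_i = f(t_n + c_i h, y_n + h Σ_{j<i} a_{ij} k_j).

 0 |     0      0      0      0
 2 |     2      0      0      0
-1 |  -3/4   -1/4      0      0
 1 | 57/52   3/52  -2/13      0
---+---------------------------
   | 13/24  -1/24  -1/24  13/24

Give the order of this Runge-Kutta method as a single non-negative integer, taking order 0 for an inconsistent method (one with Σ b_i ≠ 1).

4

b = (13/24, -1/24, -1/24, 13/24)
c = (0, 2, -1, 1)
Ac = (0, 0, -1/2, 7/26)
Σ b_i: 13/24·1 + (-1/24)·1 + (-1/24)·1 + 13/24·1 = 1 ✓
b·c: (-1/24)·2 + (-1/24)·(-1) + 13/24·1 = 1/2 ✓
b·c²: (-1/24)·4 + (-1/24)·1 + 13/24·1 = 1/3 ✓
b·Ac: (-1/24)·(-1/2) + 13/24·7/26 = 1/6 ✓
b·c³: (-1/24)·8 + (-1/24)·(-1) + 13/24·1 = 1/4 ✓
b·(c∘Ac): (-1/24)·1/2 + 13/24·7/26 = 1/8 ✓
b·Ac²: (-1/24)·(-1) + 13/24·1/13 = 1/12 ✓
b·A²c: 13/24·1/13 = 1/24 ✓; 4 stages ⇒ order 4.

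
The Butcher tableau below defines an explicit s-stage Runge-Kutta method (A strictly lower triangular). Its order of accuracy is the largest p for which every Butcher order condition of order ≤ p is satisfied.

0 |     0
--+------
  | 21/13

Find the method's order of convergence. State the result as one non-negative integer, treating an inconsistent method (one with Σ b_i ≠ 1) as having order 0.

0

b = (21/13)
c = (0)
Σ b_i: 21/13·1 = 21/13 ≠ 1 ⇒ order 0.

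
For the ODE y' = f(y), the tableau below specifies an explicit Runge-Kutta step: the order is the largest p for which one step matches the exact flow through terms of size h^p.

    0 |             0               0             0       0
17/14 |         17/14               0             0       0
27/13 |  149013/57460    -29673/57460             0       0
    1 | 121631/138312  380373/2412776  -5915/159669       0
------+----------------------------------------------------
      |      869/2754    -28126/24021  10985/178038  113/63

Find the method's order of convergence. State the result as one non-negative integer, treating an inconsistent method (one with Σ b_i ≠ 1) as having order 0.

4

b = (869/2754, -28126/24021, 10985/178038, 113/63)
c = (0, 17/14, 27/13, 1)
Ac = (0, 0, -4239/6760, 207/1808)
Σ b_i: 869/2754·1 + (-28126/24021)·1 + 10985/178038·1 + 113/63·1 = 1 ✓
b·c: (-28126/24021)·17/14 + 10985/178038·27/13 + 113/63·1 = 1/2 ✓
b·c²: (-28126/24021)·289/196 + 10985/178038·729/169 + 113/63·1 = 1/3 ✓
b·Ac: 10985/178038·(-4239/6760) + 113/63·207/1808 = 1/6 ✓
b·c³: (-28126/24021)·4913/2744 + 10985/178038·19683/2197 + 113/63·1 = 1/4 ✓
b·(c∘Ac): 10985/178038·(-114453/87880) + 113/63·207/1808 = 1/8 ✓
b·Ac²: 10985/178038·(-72063/94640) + 113/63·1839/25312 = 1/12 ✓
b·A²c: 113/63·21/904 = 1/24 ✓; 4 stages ⇒ order 4.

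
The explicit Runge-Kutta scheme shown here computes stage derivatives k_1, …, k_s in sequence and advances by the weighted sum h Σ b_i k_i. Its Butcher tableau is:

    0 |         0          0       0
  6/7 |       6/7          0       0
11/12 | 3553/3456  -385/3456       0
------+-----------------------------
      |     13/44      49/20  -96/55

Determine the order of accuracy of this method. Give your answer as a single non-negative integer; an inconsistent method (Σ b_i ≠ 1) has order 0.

b = (13/44, 49/20, -96/55)
c = (0, 6/7, 11/12)
Ac = (0, 0, -55/576)
Σ b_i: 13/44·1 + 49/20·1 + (-96/55)·1 = 1 ✓
b·c: 49/20·6/7 + (-96/55)·11/12 = 1/2 ✓
b·c²: 49/20·36/49 + (-96/55)·121/144 = 1/3 ✓
b·Ac: (-96/55)·(-55/576) = 1/6 ✓; 3 stages ⇒ order 3.

3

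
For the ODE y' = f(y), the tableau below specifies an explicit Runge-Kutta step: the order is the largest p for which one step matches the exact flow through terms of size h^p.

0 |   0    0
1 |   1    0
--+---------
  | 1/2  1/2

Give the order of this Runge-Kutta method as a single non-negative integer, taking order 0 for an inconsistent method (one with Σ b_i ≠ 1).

2

b = (1/2, 1/2)
c = (0, 1)
Σ b_i: 1/2·1 + 1/2·1 = 1 ✓
b·c: 1/2·1 = 1/2 ✓; 2 stages ⇒ order 2.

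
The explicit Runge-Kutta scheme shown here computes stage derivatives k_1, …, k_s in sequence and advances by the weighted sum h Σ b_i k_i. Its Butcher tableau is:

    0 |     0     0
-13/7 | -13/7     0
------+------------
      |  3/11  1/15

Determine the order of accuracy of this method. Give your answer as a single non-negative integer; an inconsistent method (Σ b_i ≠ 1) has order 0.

0

b = (3/11, 1/15)
c = (0, -13/7)
Σ b_i: 3/11·1 + 1/15·1 = 56/165 ≠ 1 ⇒ order 0.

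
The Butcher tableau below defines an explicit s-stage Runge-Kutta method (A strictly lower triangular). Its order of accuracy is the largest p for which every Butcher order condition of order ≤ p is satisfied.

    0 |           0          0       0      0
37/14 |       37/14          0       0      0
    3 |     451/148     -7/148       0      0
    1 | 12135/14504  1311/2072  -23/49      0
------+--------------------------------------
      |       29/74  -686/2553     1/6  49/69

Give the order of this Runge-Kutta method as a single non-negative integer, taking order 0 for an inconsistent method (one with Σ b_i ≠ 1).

b = (29/74, -686/2553, 1/6, 49/69)
c = (0, 37/14, 3, 1)
Ac = (0, 0, -1/8, 207/784)
Σ b_i: 29/74·1 + (-686/2553)·1 + 1/6·1 + 49/69·1 = 1 ✓
b·c: (-686/2553)·37/14 + 1/6·3 + 49/69·1 = 1/2 ✓
b·c²: (-686/2553)·1369/196 + 1/6·9 + 49/69·1 = 1/3 ✓
b·Ac: 1/6·(-1/8) + 49/69·207/784 = 1/6 ✓
b·c³: (-686/2553)·50653/2744 + 1/6·27 + 49/69·1 = 1/4 ✓
b·(c∘Ac): 1/6·(-3/8) + 49/69·207/784 = 1/8 ✓
b·Ac²: 1/6·(-37/112) + 49/69·2139/10976 = 1/12 ✓
b·A²c: 49/69·23/392 = 1/24 ✓; 4 stages ⇒ order 4.

4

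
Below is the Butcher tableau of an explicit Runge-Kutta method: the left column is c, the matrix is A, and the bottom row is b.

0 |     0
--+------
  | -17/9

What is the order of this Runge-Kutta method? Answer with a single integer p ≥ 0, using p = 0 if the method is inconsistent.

b = (-17/9)
c = (0)
Σ b_i: (-17/9)·1 = -17/9 ≠ 1 ⇒ order 0.

0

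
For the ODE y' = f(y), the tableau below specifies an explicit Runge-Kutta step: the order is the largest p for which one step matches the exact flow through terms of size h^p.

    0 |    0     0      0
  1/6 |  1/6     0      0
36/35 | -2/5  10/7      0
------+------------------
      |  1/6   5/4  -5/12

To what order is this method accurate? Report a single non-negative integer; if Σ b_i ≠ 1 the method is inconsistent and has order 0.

b = (1/6, 5/4, -5/12)
c = (0, 1/6, 36/35)
Ac = (0, 0, 5/21)
Σ b_i: 1/6·1 + 5/4·1 + (-5/12)·1 = 1 ✓
b·c: 5/4·1/6 + (-5/12)·36/35 = -37/168 ≠ 1/2 ⇒ order 1.

1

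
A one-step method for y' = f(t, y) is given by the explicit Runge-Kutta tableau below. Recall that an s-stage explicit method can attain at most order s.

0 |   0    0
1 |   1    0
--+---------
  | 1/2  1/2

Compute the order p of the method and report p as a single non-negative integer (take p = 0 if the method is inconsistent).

b = (1/2, 1/2)
c = (0, 1)
Σ b_i: 1/2·1 + 1/2·1 = 1 ✓
b·c: 1/2·1 = 1/2 ✓; 2 stages ⇒ order 2.

2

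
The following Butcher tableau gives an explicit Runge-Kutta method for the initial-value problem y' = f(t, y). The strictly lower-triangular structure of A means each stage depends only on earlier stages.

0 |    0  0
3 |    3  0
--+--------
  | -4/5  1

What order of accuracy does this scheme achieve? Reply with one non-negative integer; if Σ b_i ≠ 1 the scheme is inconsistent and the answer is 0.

0

b = (-4/5, 1)
c = (0, 3)
Σ b_i: (-4/5)·1 + 1·1 = 1/5 ≠ 1 ⇒ order 0.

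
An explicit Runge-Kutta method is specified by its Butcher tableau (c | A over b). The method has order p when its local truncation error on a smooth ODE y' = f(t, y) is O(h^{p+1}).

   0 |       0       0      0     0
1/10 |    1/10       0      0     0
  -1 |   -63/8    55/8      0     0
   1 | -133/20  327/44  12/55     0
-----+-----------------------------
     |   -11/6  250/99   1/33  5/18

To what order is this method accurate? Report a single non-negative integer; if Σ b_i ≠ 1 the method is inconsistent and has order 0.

4

b = (-11/6, 250/99, 1/33, 5/18)
c = (0, 1/10, -1, 1)
Ac = (0, 0, 11/16, 21/40)
Σ b_i: (-11/6)·1 + 250/99·1 + 1/33·1 + 5/18·1 = 1 ✓
b·c: 250/99·1/10 + 1/33·(-1) + 5/18·1 = 1/2 ✓
b·c²: 250/99·1/100 + 1/33·1 + 5/18·1 = 1/3 ✓
b·Ac: 1/33·11/16 + 5/18·21/40 = 1/6 ✓
b·c³: 250/99·1/1000 + 1/33·(-1) + 5/18·1 = 1/4 ✓
b·(c∘Ac): 1/33·(-11/16) + 5/18·21/40 = 1/8 ✓
b·Ac²: 1/33·11/160 + 5/18·117/400 = 1/12 ✓
b·A²c: 5/18·3/20 = 1/24 ✓; 4 stages ⇒ order 4.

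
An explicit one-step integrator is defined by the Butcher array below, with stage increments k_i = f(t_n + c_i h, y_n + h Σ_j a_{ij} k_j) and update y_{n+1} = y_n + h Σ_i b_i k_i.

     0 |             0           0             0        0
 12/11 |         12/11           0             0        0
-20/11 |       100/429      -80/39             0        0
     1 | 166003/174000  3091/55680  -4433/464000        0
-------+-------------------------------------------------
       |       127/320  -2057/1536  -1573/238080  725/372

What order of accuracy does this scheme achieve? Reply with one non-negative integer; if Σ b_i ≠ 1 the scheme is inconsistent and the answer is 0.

b = (127/320, -2057/1536, -1573/238080, 725/372)
c = (0, 12/11, -20/11, 1)
Ac = (0, 0, -320/143, 113/1450)
Σ b_i: 127/320·1 + (-2057/1536)·1 + (-1573/238080)·1 + 725/372·1 = 1 ✓
b·c: (-2057/1536)·12/11 + (-1573/238080)·(-20/11) + 725/372·1 = 1/2 ✓
b·c²: (-2057/1536)·144/121 + (-1573/238080)·400/121 + 725/372·1 = 1/3 ✓
b·Ac: (-1573/238080)·(-320/143) + 725/372·113/1450 = 1/6 ✓
b·c³: (-2057/1536)·1728/1331 + (-1573/238080)·(-8000/1331) + 725/372·1 = 1/4 ✓
b·(c∘Ac): (-1573/238080)·6400/1573 + 725/372·113/1450 = 1/8 ✓
b·Ac²: (-1573/238080)·(-3840/1573) + 725/372·1/29 = 1/12 ✓
b·A²c: 725/372·31/1450 = 1/24 ✓; 4 stages ⇒ order 4.

4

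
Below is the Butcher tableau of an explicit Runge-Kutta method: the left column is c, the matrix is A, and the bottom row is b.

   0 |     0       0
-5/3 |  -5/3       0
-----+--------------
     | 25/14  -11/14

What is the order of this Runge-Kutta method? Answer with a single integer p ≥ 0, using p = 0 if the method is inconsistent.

1

b = (25/14, -11/14)
c = (0, -5/3)
Σ b_i: 25/14·1 + (-11/14)·1 = 1 ✓
b·c: (-11/14)·(-5/3) = 55/42 ≠ 1/2 ⇒ order 1.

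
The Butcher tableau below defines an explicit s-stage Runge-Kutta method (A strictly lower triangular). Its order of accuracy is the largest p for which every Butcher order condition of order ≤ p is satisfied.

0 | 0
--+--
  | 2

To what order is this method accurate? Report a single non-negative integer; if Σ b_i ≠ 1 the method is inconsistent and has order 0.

b = (2)
c = (0)
Σ b_i: 2·1 = 2 ≠ 1 ⇒ order 0.

0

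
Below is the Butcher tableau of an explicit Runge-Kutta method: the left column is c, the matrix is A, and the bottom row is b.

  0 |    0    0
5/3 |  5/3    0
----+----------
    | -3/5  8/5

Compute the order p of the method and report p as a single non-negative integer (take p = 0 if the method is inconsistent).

1

b = (-3/5, 8/5)
c = (0, 5/3)
Σ b_i: (-3/5)·1 + 8/5·1 = 1 ✓
b·c: 8/5·5/3 = 8/3 ≠ 1/2 ⇒ order 1.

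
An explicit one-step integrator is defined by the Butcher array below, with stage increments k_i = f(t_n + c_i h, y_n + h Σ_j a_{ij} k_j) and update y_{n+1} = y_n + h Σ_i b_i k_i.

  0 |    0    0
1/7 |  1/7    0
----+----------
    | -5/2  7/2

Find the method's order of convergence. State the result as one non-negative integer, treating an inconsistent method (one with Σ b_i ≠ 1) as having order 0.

2

b = (-5/2, 7/2)
c = (0, 1/7)
Σ b_i: (-5/2)·1 + 7/2·1 = 1 ✓
b·c: 7/2·1/7 = 1/2 ✓; 2 stages ⇒ order 2.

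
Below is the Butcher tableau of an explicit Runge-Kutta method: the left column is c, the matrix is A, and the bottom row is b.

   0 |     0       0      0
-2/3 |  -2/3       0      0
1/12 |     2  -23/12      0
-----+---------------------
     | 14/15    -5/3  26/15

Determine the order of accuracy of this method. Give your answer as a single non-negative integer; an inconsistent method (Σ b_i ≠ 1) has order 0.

b = (14/15, -5/3, 26/15)
c = (0, -2/3, 1/12)
Ac = (0, 0, 23/18)
Σ b_i: 14/15·1 + (-5/3)·1 + 26/15·1 = 1 ✓
b·c: (-5/3)·(-2/3) + 26/15·1/12 = 113/90 ≠ 1/2 ⇒ order 1.

1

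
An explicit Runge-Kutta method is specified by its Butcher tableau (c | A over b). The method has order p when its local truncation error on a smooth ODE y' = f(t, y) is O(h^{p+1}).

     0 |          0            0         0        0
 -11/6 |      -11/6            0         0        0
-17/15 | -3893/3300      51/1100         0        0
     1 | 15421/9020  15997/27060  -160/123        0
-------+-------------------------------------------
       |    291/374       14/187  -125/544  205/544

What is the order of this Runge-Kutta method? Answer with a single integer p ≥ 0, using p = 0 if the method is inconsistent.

4

b = (291/374, 14/187, -125/544, 205/544)
c = (0, -11/6, -17/15, 1)
Ac = (0, 0, -17/200, 1921/4920)
Σ b_i: 291/374·1 + 14/187·1 + (-125/544)·1 + 205/544·1 = 1 ✓
b·c: 14/187·(-11/6) + (-125/544)·(-17/15) + 205/544·1 = 1/2 ✓
b·c²: 14/187·121/36 + (-125/544)·289/225 + 205/544·1 = 1/3 ✓
b·Ac: (-125/544)·(-17/200) + 205/544·1921/4920 = 1/6 ✓
b·c³: 14/187·(-1331/216) + (-125/544)·(-4913/3375) + 205/544·1 = 1/4 ✓
b·(c∘Ac): (-125/544)·289/3000 + 205/544·1921/4920 = 1/8 ✓
b·Ac²: (-125/544)·187/1200 + 205/544·1037/3280 = 1/12 ✓
b·A²c: 205/544·68/615 = 1/24 ✓; 4 stages ⇒ order 4.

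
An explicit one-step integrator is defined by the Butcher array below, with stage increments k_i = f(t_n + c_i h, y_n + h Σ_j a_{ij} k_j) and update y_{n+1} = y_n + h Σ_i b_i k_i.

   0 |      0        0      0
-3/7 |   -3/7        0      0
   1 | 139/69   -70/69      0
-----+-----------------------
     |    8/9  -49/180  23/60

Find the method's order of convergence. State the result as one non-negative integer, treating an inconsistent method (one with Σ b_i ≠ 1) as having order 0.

3

b = (8/9, -49/180, 23/60)
c = (0, -3/7, 1)
Ac = (0, 0, 10/23)
Σ b_i: 8/9·1 + (-49/180)·1 + 23/60·1 = 1 ✓
b·c: (-49/180)·(-3/7) + 23/60·1 = 1/2 ✓
b·c²: (-49/180)·9/49 + 23/60·1 = 1/3 ✓
b·Ac: 23/60·10/23 = 1/6 ✓; 3 stages ⇒ order 3.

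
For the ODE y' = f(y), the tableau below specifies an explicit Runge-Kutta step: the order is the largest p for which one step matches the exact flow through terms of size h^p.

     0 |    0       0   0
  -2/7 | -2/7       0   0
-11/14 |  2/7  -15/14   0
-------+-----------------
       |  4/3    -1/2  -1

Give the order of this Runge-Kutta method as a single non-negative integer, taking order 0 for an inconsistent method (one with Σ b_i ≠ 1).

0

b = (4/3, -1/2, -1)
c = (0, -2/7, -11/14)
Ac = (0, 0, 15/49)
Σ b_i: 4/3·1 + (-1/2)·1 + (-1)·1 = -1/6 ≠ 1 ⇒ order 0.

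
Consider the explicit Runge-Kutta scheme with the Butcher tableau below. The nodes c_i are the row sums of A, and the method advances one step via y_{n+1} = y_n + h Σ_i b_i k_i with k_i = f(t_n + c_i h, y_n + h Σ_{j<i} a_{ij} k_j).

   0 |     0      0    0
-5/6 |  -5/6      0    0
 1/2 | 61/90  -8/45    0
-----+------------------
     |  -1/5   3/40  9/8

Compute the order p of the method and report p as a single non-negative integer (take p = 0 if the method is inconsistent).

3

b = (-1/5, 3/40, 9/8)
c = (0, -5/6, 1/2)
Ac = (0, 0, 4/27)
Σ b_i: (-1/5)·1 + 3/40·1 + 9/8·1 = 1 ✓
b·c: 3/40·(-5/6) + 9/8·1/2 = 1/2 ✓
b·c²: 3/40·25/36 + 9/8·1/4 = 1/3 ✓
b·Ac: 9/8·4/27 = 1/6 ✓; 3 stages ⇒ order 3.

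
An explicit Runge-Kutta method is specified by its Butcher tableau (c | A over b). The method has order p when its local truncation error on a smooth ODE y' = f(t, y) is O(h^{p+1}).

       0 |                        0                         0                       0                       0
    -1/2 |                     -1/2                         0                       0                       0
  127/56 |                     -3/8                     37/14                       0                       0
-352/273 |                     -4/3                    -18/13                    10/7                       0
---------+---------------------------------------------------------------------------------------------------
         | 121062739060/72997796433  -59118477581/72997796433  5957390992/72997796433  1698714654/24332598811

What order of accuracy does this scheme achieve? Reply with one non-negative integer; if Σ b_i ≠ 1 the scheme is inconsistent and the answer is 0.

3

b = (121062739060/72997796433, -59118477581/72997796433, 5957390992/72997796433, 1698714654/24332598811)
c = (0, -1/2, 127/56, -352/273)
Ac = (0, 0, -37/28, 10019/2548)
Σ b_i: 121062739060/72997796433·1 + (-59118477581/72997796433)·1 + 5957390992/72997796433·1 + 1698714654/24332598811·1 = 1 ✓
b·c: (-59118477581/72997796433)·(-1/2) + 5957390992/72997796433·127/56 + 1698714654/24332598811·(-352/273) = 1/2 ✓
b·c²: (-59118477581/72997796433)·1/4 + 5957390992/72997796433·16129/3136 + 1698714654/24332598811·123904/74529 = 1/3 ✓
b·Ac: 5957390992/72997796433·(-37/28) + 1698714654/24332598811·10019/2548 = 1/6 ✓
b·c³: (-59118477581/72997796433)·(-1/8) + 5957390992/72997796433·2048383/175616 + 1698714654/24332598811·(-43614208/20346417) = 576163210162565/637708749638688 ≠ 1/4 ⇒ order 3.
b·(c∘Ac): 5957390992/72997796433·(-4699/1568) + 1698714654/24332598811·(-881672/173901) = -611666274805/1021969150062 ≠ 1/8
b·Ac²: 5957390992/72997796433·37/56 + 1698714654/24332598811·998993/142688 = 4436931819617/8175753200496 ≠ 1/12
b·A²c: 1698714654/24332598811·(-185/98) = -3206757255/24332598811 ≠ 1/24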